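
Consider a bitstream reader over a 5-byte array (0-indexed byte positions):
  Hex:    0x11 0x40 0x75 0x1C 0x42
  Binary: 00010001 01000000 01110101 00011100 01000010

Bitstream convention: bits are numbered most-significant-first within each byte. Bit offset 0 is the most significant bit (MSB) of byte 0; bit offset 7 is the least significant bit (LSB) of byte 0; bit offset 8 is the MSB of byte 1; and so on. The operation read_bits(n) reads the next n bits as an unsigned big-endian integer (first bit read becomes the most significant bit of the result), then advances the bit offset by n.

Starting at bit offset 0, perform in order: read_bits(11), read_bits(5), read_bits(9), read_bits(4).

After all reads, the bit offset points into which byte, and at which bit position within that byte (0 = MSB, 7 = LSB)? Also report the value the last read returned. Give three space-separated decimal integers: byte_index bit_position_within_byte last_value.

Read 1: bits[0:11] width=11 -> value=138 (bin 00010001010); offset now 11 = byte 1 bit 3; 29 bits remain
Read 2: bits[11:16] width=5 -> value=0 (bin 00000); offset now 16 = byte 2 bit 0; 24 bits remain
Read 3: bits[16:25] width=9 -> value=234 (bin 011101010); offset now 25 = byte 3 bit 1; 15 bits remain
Read 4: bits[25:29] width=4 -> value=3 (bin 0011); offset now 29 = byte 3 bit 5; 11 bits remain

Answer: 3 5 3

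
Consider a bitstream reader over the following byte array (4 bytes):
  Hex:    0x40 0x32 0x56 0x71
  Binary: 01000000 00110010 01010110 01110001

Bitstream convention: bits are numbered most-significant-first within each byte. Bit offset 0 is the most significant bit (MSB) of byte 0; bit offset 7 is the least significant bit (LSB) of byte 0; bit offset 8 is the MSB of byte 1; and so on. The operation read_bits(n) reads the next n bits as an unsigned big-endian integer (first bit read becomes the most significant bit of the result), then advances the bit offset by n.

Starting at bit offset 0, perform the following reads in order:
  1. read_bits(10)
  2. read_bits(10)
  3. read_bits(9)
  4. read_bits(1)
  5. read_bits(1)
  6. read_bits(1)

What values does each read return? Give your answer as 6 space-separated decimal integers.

Read 1: bits[0:10] width=10 -> value=256 (bin 0100000000); offset now 10 = byte 1 bit 2; 22 bits remain
Read 2: bits[10:20] width=10 -> value=805 (bin 1100100101); offset now 20 = byte 2 bit 4; 12 bits remain
Read 3: bits[20:29] width=9 -> value=206 (bin 011001110); offset now 29 = byte 3 bit 5; 3 bits remain
Read 4: bits[29:30] width=1 -> value=0 (bin 0); offset now 30 = byte 3 bit 6; 2 bits remain
Read 5: bits[30:31] width=1 -> value=0 (bin 0); offset now 31 = byte 3 bit 7; 1 bits remain
Read 6: bits[31:32] width=1 -> value=1 (bin 1); offset now 32 = byte 4 bit 0; 0 bits remain

Answer: 256 805 206 0 0 1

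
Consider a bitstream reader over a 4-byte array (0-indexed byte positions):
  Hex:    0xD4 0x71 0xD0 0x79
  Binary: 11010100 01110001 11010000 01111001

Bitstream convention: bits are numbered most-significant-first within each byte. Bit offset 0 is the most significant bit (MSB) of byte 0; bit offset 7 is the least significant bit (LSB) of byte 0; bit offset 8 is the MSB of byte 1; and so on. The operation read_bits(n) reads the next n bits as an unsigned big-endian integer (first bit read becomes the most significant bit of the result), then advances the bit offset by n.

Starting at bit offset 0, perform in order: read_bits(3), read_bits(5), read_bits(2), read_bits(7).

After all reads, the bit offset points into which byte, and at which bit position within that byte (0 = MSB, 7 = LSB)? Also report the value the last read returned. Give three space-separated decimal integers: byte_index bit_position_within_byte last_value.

Read 1: bits[0:3] width=3 -> value=6 (bin 110); offset now 3 = byte 0 bit 3; 29 bits remain
Read 2: bits[3:8] width=5 -> value=20 (bin 10100); offset now 8 = byte 1 bit 0; 24 bits remain
Read 3: bits[8:10] width=2 -> value=1 (bin 01); offset now 10 = byte 1 bit 2; 22 bits remain
Read 4: bits[10:17] width=7 -> value=99 (bin 1100011); offset now 17 = byte 2 bit 1; 15 bits remain

Answer: 2 1 99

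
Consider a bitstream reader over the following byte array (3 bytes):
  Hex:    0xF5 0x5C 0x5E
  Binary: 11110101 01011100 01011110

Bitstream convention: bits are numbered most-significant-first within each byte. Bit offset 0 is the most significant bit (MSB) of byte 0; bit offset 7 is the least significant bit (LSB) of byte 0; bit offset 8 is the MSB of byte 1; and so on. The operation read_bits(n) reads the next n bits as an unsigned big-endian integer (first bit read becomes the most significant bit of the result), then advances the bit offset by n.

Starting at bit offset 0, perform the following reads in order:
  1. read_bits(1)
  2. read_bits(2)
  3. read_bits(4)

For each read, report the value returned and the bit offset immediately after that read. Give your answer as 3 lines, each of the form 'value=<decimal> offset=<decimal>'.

Answer: value=1 offset=1
value=3 offset=3
value=10 offset=7

Derivation:
Read 1: bits[0:1] width=1 -> value=1 (bin 1); offset now 1 = byte 0 bit 1; 23 bits remain
Read 2: bits[1:3] width=2 -> value=3 (bin 11); offset now 3 = byte 0 bit 3; 21 bits remain
Read 3: bits[3:7] width=4 -> value=10 (bin 1010); offset now 7 = byte 0 bit 7; 17 bits remain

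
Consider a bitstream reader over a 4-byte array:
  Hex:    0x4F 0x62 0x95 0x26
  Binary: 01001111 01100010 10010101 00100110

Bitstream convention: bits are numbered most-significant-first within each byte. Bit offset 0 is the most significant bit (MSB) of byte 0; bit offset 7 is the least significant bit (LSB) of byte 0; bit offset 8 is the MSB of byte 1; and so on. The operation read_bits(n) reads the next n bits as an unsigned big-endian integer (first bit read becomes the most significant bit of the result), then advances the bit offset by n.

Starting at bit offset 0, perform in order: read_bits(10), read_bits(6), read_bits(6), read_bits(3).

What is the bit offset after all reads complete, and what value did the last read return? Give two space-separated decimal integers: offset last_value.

Read 1: bits[0:10] width=10 -> value=317 (bin 0100111101); offset now 10 = byte 1 bit 2; 22 bits remain
Read 2: bits[10:16] width=6 -> value=34 (bin 100010); offset now 16 = byte 2 bit 0; 16 bits remain
Read 3: bits[16:22] width=6 -> value=37 (bin 100101); offset now 22 = byte 2 bit 6; 10 bits remain
Read 4: bits[22:25] width=3 -> value=2 (bin 010); offset now 25 = byte 3 bit 1; 7 bits remain

Answer: 25 2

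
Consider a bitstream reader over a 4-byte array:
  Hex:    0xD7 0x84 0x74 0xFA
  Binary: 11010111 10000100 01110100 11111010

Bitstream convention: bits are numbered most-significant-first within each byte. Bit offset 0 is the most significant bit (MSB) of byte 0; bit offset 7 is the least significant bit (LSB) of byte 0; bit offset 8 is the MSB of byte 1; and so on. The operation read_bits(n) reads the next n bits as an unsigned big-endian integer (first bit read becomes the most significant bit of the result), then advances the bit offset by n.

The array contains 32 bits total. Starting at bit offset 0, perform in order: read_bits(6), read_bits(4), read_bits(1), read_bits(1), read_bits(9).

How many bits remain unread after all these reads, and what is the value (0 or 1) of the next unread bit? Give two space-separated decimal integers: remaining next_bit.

Read 1: bits[0:6] width=6 -> value=53 (bin 110101); offset now 6 = byte 0 bit 6; 26 bits remain
Read 2: bits[6:10] width=4 -> value=14 (bin 1110); offset now 10 = byte 1 bit 2; 22 bits remain
Read 3: bits[10:11] width=1 -> value=0 (bin 0); offset now 11 = byte 1 bit 3; 21 bits remain
Read 4: bits[11:12] width=1 -> value=0 (bin 0); offset now 12 = byte 1 bit 4; 20 bits remain
Read 5: bits[12:21] width=9 -> value=142 (bin 010001110); offset now 21 = byte 2 bit 5; 11 bits remain

Answer: 11 1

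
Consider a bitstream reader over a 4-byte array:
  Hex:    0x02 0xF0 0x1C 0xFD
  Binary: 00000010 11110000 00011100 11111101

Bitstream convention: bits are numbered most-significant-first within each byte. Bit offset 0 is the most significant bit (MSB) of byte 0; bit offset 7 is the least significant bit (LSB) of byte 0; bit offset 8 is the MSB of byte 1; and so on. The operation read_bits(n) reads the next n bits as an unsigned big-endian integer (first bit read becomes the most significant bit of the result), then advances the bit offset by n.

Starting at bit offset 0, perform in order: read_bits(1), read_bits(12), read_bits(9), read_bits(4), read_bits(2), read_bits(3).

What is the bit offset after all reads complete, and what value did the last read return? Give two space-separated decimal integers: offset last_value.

Answer: 31 6

Derivation:
Read 1: bits[0:1] width=1 -> value=0 (bin 0); offset now 1 = byte 0 bit 1; 31 bits remain
Read 2: bits[1:13] width=12 -> value=94 (bin 000001011110); offset now 13 = byte 1 bit 5; 19 bits remain
Read 3: bits[13:22] width=9 -> value=7 (bin 000000111); offset now 22 = byte 2 bit 6; 10 bits remain
Read 4: bits[22:26] width=4 -> value=3 (bin 0011); offset now 26 = byte 3 bit 2; 6 bits remain
Read 5: bits[26:28] width=2 -> value=3 (bin 11); offset now 28 = byte 3 bit 4; 4 bits remain
Read 6: bits[28:31] width=3 -> value=6 (bin 110); offset now 31 = byte 3 bit 7; 1 bits remain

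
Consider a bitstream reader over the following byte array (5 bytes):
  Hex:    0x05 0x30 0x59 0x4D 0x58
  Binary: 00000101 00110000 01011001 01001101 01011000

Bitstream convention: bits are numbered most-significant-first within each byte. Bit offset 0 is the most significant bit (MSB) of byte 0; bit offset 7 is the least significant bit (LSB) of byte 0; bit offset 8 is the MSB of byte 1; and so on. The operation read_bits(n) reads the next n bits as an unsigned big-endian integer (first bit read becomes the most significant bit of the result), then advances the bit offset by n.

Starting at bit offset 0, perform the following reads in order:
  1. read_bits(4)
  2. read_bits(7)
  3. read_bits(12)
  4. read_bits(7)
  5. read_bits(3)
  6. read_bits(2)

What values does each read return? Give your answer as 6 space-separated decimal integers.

Read 1: bits[0:4] width=4 -> value=0 (bin 0000); offset now 4 = byte 0 bit 4; 36 bits remain
Read 2: bits[4:11] width=7 -> value=41 (bin 0101001); offset now 11 = byte 1 bit 3; 29 bits remain
Read 3: bits[11:23] width=12 -> value=2092 (bin 100000101100); offset now 23 = byte 2 bit 7; 17 bits remain
Read 4: bits[23:30] width=7 -> value=83 (bin 1010011); offset now 30 = byte 3 bit 6; 10 bits remain
Read 5: bits[30:33] width=3 -> value=2 (bin 010); offset now 33 = byte 4 bit 1; 7 bits remain
Read 6: bits[33:35] width=2 -> value=2 (bin 10); offset now 35 = byte 4 bit 3; 5 bits remain

Answer: 0 41 2092 83 2 2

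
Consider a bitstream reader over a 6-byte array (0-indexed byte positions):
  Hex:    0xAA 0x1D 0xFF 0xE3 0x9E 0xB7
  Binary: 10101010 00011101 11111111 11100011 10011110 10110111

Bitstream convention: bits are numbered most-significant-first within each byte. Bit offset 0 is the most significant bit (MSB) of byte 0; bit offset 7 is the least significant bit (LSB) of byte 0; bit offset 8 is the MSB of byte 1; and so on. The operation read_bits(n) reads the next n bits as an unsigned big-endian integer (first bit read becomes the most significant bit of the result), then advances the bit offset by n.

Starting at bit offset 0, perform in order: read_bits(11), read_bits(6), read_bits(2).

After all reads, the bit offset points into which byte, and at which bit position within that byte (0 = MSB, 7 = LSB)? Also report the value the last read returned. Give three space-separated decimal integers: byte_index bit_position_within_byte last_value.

Answer: 2 3 3

Derivation:
Read 1: bits[0:11] width=11 -> value=1360 (bin 10101010000); offset now 11 = byte 1 bit 3; 37 bits remain
Read 2: bits[11:17] width=6 -> value=59 (bin 111011); offset now 17 = byte 2 bit 1; 31 bits remain
Read 3: bits[17:19] width=2 -> value=3 (bin 11); offset now 19 = byte 2 bit 3; 29 bits remain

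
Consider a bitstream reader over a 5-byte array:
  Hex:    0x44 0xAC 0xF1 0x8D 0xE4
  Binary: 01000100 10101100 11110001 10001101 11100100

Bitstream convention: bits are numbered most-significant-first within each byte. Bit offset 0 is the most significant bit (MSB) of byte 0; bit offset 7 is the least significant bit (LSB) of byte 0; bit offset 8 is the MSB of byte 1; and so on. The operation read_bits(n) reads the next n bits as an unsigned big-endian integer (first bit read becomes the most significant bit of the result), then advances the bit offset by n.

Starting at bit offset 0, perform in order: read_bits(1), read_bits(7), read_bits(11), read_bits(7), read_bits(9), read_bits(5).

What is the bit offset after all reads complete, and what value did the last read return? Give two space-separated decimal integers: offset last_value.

Read 1: bits[0:1] width=1 -> value=0 (bin 0); offset now 1 = byte 0 bit 1; 39 bits remain
Read 2: bits[1:8] width=7 -> value=68 (bin 1000100); offset now 8 = byte 1 bit 0; 32 bits remain
Read 3: bits[8:19] width=11 -> value=1383 (bin 10101100111); offset now 19 = byte 2 bit 3; 21 bits remain
Read 4: bits[19:26] width=7 -> value=70 (bin 1000110); offset now 26 = byte 3 bit 2; 14 bits remain
Read 5: bits[26:35] width=9 -> value=111 (bin 001101111); offset now 35 = byte 4 bit 3; 5 bits remain
Read 6: bits[35:40] width=5 -> value=4 (bin 00100); offset now 40 = byte 5 bit 0; 0 bits remain

Answer: 40 4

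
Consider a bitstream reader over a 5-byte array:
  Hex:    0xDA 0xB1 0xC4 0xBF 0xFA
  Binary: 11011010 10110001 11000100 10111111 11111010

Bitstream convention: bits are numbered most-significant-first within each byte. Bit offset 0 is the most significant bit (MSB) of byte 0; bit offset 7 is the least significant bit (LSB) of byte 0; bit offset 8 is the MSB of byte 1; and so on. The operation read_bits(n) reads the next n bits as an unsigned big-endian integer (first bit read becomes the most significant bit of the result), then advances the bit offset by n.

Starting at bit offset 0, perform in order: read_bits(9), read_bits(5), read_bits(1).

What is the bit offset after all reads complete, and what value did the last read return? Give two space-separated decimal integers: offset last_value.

Read 1: bits[0:9] width=9 -> value=437 (bin 110110101); offset now 9 = byte 1 bit 1; 31 bits remain
Read 2: bits[9:14] width=5 -> value=12 (bin 01100); offset now 14 = byte 1 bit 6; 26 bits remain
Read 3: bits[14:15] width=1 -> value=0 (bin 0); offset now 15 = byte 1 bit 7; 25 bits remain

Answer: 15 0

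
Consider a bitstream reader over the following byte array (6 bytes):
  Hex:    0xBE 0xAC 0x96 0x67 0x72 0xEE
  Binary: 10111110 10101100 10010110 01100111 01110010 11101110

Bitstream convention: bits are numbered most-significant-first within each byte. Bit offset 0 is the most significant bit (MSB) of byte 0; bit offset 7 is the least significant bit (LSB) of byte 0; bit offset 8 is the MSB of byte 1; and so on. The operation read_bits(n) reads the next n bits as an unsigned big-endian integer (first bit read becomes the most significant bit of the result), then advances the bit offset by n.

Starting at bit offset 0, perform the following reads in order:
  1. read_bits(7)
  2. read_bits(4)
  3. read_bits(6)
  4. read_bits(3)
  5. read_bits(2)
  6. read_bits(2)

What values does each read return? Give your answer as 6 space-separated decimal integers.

Read 1: bits[0:7] width=7 -> value=95 (bin 1011111); offset now 7 = byte 0 bit 7; 41 bits remain
Read 2: bits[7:11] width=4 -> value=5 (bin 0101); offset now 11 = byte 1 bit 3; 37 bits remain
Read 3: bits[11:17] width=6 -> value=25 (bin 011001); offset now 17 = byte 2 bit 1; 31 bits remain
Read 4: bits[17:20] width=3 -> value=1 (bin 001); offset now 20 = byte 2 bit 4; 28 bits remain
Read 5: bits[20:22] width=2 -> value=1 (bin 01); offset now 22 = byte 2 bit 6; 26 bits remain
Read 6: bits[22:24] width=2 -> value=2 (bin 10); offset now 24 = byte 3 bit 0; 24 bits remain

Answer: 95 5 25 1 1 2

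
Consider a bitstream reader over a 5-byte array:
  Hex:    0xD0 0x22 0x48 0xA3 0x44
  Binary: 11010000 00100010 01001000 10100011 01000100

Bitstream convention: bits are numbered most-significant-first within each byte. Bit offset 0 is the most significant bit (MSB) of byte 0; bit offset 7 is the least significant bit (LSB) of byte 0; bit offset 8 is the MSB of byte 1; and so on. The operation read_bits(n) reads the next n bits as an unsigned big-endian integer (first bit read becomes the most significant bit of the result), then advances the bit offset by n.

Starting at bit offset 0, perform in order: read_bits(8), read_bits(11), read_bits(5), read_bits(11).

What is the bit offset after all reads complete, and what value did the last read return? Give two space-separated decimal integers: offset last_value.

Read 1: bits[0:8] width=8 -> value=208 (bin 11010000); offset now 8 = byte 1 bit 0; 32 bits remain
Read 2: bits[8:19] width=11 -> value=274 (bin 00100010010); offset now 19 = byte 2 bit 3; 21 bits remain
Read 3: bits[19:24] width=5 -> value=8 (bin 01000); offset now 24 = byte 3 bit 0; 16 bits remain
Read 4: bits[24:35] width=11 -> value=1306 (bin 10100011010); offset now 35 = byte 4 bit 3; 5 bits remain

Answer: 35 1306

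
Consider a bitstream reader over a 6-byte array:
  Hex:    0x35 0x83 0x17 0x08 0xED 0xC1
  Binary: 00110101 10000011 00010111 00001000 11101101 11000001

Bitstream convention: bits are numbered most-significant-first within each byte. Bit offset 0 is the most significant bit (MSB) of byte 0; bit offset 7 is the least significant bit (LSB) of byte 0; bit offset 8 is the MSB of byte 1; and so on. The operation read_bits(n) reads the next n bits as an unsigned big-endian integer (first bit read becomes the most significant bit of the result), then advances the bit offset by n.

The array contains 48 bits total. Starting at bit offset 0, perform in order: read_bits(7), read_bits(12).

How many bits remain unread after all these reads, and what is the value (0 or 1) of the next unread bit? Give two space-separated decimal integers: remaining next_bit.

Read 1: bits[0:7] width=7 -> value=26 (bin 0011010); offset now 7 = byte 0 bit 7; 41 bits remain
Read 2: bits[7:19] width=12 -> value=3096 (bin 110000011000); offset now 19 = byte 2 bit 3; 29 bits remain

Answer: 29 1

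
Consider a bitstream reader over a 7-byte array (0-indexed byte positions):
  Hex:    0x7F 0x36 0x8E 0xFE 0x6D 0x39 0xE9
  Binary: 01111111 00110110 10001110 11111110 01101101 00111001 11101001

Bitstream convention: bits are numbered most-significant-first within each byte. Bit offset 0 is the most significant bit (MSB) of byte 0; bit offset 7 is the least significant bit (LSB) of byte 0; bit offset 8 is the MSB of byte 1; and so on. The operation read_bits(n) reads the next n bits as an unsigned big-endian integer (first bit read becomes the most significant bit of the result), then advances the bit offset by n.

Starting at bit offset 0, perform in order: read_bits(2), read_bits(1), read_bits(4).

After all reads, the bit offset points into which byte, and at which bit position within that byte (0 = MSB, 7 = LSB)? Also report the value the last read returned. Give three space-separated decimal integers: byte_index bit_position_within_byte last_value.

Read 1: bits[0:2] width=2 -> value=1 (bin 01); offset now 2 = byte 0 bit 2; 54 bits remain
Read 2: bits[2:3] width=1 -> value=1 (bin 1); offset now 3 = byte 0 bit 3; 53 bits remain
Read 3: bits[3:7] width=4 -> value=15 (bin 1111); offset now 7 = byte 0 bit 7; 49 bits remain

Answer: 0 7 15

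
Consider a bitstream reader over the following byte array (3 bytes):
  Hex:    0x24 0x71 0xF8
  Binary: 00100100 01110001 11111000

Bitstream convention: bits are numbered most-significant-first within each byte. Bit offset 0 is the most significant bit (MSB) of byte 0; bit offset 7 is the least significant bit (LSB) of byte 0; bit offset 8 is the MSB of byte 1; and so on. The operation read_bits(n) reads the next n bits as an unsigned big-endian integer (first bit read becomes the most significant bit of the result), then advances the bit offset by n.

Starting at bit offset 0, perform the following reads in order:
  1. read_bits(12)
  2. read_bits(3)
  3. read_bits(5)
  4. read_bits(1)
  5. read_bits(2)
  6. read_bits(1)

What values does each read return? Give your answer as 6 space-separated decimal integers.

Answer: 583 0 31 1 0 0

Derivation:
Read 1: bits[0:12] width=12 -> value=583 (bin 001001000111); offset now 12 = byte 1 bit 4; 12 bits remain
Read 2: bits[12:15] width=3 -> value=0 (bin 000); offset now 15 = byte 1 bit 7; 9 bits remain
Read 3: bits[15:20] width=5 -> value=31 (bin 11111); offset now 20 = byte 2 bit 4; 4 bits remain
Read 4: bits[20:21] width=1 -> value=1 (bin 1); offset now 21 = byte 2 bit 5; 3 bits remain
Read 5: bits[21:23] width=2 -> value=0 (bin 00); offset now 23 = byte 2 bit 7; 1 bits remain
Read 6: bits[23:24] width=1 -> value=0 (bin 0); offset now 24 = byte 3 bit 0; 0 bits remain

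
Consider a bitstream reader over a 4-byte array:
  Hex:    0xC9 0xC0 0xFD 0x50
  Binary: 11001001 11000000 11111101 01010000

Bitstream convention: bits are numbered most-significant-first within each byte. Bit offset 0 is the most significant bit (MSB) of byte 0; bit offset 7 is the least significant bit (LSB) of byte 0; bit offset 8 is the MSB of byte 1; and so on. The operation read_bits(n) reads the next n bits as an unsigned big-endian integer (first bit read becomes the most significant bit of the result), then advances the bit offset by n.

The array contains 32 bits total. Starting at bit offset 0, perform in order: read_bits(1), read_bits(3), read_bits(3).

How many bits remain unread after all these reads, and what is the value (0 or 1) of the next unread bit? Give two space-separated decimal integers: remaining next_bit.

Answer: 25 1

Derivation:
Read 1: bits[0:1] width=1 -> value=1 (bin 1); offset now 1 = byte 0 bit 1; 31 bits remain
Read 2: bits[1:4] width=3 -> value=4 (bin 100); offset now 4 = byte 0 bit 4; 28 bits remain
Read 3: bits[4:7] width=3 -> value=4 (bin 100); offset now 7 = byte 0 bit 7; 25 bits remain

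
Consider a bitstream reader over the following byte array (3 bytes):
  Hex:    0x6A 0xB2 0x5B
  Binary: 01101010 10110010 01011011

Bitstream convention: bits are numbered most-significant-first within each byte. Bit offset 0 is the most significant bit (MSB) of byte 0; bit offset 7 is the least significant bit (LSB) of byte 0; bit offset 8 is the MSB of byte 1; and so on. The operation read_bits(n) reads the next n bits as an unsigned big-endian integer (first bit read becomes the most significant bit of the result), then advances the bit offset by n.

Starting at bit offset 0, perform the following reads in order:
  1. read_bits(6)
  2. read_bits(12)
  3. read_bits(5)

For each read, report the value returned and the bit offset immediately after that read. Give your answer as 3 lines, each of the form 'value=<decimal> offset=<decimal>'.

Answer: value=26 offset=6
value=2761 offset=18
value=13 offset=23

Derivation:
Read 1: bits[0:6] width=6 -> value=26 (bin 011010); offset now 6 = byte 0 bit 6; 18 bits remain
Read 2: bits[6:18] width=12 -> value=2761 (bin 101011001001); offset now 18 = byte 2 bit 2; 6 bits remain
Read 3: bits[18:23] width=5 -> value=13 (bin 01101); offset now 23 = byte 2 bit 7; 1 bits remain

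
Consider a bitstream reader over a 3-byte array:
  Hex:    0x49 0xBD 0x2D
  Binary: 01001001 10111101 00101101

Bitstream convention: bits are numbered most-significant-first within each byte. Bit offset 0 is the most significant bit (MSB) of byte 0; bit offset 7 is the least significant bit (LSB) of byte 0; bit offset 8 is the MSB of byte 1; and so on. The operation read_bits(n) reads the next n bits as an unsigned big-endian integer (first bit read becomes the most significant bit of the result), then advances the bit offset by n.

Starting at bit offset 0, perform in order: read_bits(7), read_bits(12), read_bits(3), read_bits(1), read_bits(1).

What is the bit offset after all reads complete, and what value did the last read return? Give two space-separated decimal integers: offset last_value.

Answer: 24 1

Derivation:
Read 1: bits[0:7] width=7 -> value=36 (bin 0100100); offset now 7 = byte 0 bit 7; 17 bits remain
Read 2: bits[7:19] width=12 -> value=3561 (bin 110111101001); offset now 19 = byte 2 bit 3; 5 bits remain
Read 3: bits[19:22] width=3 -> value=3 (bin 011); offset now 22 = byte 2 bit 6; 2 bits remain
Read 4: bits[22:23] width=1 -> value=0 (bin 0); offset now 23 = byte 2 bit 7; 1 bits remain
Read 5: bits[23:24] width=1 -> value=1 (bin 1); offset now 24 = byte 3 bit 0; 0 bits remain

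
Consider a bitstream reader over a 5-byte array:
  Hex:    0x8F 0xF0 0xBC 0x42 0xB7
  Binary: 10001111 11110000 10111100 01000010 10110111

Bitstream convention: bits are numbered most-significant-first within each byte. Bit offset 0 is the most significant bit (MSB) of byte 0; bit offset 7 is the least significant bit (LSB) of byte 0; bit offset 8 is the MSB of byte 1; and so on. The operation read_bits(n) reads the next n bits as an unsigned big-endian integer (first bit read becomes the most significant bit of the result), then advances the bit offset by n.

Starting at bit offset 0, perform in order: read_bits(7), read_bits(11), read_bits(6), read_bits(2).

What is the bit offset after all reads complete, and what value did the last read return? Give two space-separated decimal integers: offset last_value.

Answer: 26 1

Derivation:
Read 1: bits[0:7] width=7 -> value=71 (bin 1000111); offset now 7 = byte 0 bit 7; 33 bits remain
Read 2: bits[7:18] width=11 -> value=1986 (bin 11111000010); offset now 18 = byte 2 bit 2; 22 bits remain
Read 3: bits[18:24] width=6 -> value=60 (bin 111100); offset now 24 = byte 3 bit 0; 16 bits remain
Read 4: bits[24:26] width=2 -> value=1 (bin 01); offset now 26 = byte 3 bit 2; 14 bits remain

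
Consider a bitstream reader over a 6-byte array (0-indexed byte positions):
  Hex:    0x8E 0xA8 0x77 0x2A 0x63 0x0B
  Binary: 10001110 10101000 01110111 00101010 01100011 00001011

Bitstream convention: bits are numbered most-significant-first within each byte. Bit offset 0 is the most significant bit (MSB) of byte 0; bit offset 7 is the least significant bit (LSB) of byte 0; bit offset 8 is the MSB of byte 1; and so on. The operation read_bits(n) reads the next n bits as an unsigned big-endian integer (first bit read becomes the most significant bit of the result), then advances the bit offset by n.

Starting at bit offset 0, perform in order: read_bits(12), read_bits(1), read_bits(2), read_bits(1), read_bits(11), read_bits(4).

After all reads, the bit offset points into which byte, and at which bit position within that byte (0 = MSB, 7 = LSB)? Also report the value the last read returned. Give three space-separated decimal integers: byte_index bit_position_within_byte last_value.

Answer: 3 7 5

Derivation:
Read 1: bits[0:12] width=12 -> value=2282 (bin 100011101010); offset now 12 = byte 1 bit 4; 36 bits remain
Read 2: bits[12:13] width=1 -> value=1 (bin 1); offset now 13 = byte 1 bit 5; 35 bits remain
Read 3: bits[13:15] width=2 -> value=0 (bin 00); offset now 15 = byte 1 bit 7; 33 bits remain
Read 4: bits[15:16] width=1 -> value=0 (bin 0); offset now 16 = byte 2 bit 0; 32 bits remain
Read 5: bits[16:27] width=11 -> value=953 (bin 01110111001); offset now 27 = byte 3 bit 3; 21 bits remain
Read 6: bits[27:31] width=4 -> value=5 (bin 0101); offset now 31 = byte 3 bit 7; 17 bits remain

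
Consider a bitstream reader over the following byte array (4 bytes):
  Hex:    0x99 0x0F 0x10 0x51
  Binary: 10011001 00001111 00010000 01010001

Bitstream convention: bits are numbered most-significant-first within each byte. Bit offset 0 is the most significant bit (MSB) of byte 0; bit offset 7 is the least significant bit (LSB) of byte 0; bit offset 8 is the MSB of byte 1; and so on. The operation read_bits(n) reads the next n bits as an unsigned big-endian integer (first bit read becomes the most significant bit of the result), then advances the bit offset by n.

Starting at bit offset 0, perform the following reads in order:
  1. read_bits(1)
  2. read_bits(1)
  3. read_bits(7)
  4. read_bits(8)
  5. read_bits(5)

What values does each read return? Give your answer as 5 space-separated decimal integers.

Answer: 1 0 50 30 4

Derivation:
Read 1: bits[0:1] width=1 -> value=1 (bin 1); offset now 1 = byte 0 bit 1; 31 bits remain
Read 2: bits[1:2] width=1 -> value=0 (bin 0); offset now 2 = byte 0 bit 2; 30 bits remain
Read 3: bits[2:9] width=7 -> value=50 (bin 0110010); offset now 9 = byte 1 bit 1; 23 bits remain
Read 4: bits[9:17] width=8 -> value=30 (bin 00011110); offset now 17 = byte 2 bit 1; 15 bits remain
Read 5: bits[17:22] width=5 -> value=4 (bin 00100); offset now 22 = byte 2 bit 6; 10 bits remain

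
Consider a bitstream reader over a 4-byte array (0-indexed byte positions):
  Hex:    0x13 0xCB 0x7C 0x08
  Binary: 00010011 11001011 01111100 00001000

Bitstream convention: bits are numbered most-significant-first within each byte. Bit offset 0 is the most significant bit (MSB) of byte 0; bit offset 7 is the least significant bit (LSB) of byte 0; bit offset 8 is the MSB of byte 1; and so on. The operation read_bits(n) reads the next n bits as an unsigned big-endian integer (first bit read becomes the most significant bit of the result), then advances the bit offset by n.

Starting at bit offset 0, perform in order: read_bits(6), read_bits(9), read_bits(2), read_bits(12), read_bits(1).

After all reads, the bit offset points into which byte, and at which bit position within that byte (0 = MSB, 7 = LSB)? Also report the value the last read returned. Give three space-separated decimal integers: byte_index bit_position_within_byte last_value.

Read 1: bits[0:6] width=6 -> value=4 (bin 000100); offset now 6 = byte 0 bit 6; 26 bits remain
Read 2: bits[6:15] width=9 -> value=485 (bin 111100101); offset now 15 = byte 1 bit 7; 17 bits remain
Read 3: bits[15:17] width=2 -> value=2 (bin 10); offset now 17 = byte 2 bit 1; 15 bits remain
Read 4: bits[17:29] width=12 -> value=3969 (bin 111110000001); offset now 29 = byte 3 bit 5; 3 bits remain
Read 5: bits[29:30] width=1 -> value=0 (bin 0); offset now 30 = byte 3 bit 6; 2 bits remain

Answer: 3 6 0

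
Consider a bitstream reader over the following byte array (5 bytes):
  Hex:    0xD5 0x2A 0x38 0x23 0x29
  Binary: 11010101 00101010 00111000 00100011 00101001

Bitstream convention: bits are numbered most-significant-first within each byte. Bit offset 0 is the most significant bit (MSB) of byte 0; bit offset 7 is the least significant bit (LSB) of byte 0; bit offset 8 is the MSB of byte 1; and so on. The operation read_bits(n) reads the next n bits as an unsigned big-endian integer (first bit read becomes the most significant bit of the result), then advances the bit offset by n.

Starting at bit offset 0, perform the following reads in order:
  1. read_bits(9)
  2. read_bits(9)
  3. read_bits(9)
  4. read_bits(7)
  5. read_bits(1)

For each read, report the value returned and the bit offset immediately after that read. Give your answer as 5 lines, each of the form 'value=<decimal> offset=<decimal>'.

Read 1: bits[0:9] width=9 -> value=426 (bin 110101010); offset now 9 = byte 1 bit 1; 31 bits remain
Read 2: bits[9:18] width=9 -> value=168 (bin 010101000); offset now 18 = byte 2 bit 2; 22 bits remain
Read 3: bits[18:27] width=9 -> value=449 (bin 111000001); offset now 27 = byte 3 bit 3; 13 bits remain
Read 4: bits[27:34] width=7 -> value=12 (bin 0001100); offset now 34 = byte 4 bit 2; 6 bits remain
Read 5: bits[34:35] width=1 -> value=1 (bin 1); offset now 35 = byte 4 bit 3; 5 bits remain

Answer: value=426 offset=9
value=168 offset=18
value=449 offset=27
value=12 offset=34
value=1 offset=35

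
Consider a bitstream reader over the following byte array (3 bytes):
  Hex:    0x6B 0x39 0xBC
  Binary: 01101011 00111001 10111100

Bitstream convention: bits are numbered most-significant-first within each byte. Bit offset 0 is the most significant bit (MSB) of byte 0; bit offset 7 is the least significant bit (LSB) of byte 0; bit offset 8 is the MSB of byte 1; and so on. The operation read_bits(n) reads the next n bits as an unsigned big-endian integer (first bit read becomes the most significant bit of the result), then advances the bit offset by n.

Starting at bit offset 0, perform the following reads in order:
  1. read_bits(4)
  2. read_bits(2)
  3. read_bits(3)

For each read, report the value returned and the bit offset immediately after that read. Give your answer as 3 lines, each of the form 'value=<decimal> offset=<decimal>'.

Read 1: bits[0:4] width=4 -> value=6 (bin 0110); offset now 4 = byte 0 bit 4; 20 bits remain
Read 2: bits[4:6] width=2 -> value=2 (bin 10); offset now 6 = byte 0 bit 6; 18 bits remain
Read 3: bits[6:9] width=3 -> value=6 (bin 110); offset now 9 = byte 1 bit 1; 15 bits remain

Answer: value=6 offset=4
value=2 offset=6
value=6 offset=9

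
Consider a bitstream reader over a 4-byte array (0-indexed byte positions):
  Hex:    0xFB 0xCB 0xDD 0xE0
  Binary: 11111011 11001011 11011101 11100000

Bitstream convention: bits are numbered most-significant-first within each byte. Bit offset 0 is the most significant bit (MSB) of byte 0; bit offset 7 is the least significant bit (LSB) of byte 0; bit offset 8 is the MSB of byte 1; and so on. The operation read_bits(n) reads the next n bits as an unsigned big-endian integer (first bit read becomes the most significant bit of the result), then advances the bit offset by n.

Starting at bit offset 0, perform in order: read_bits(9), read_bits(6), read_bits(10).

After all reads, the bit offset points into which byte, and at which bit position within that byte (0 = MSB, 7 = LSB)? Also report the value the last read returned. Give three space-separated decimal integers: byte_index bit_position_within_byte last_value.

Answer: 3 1 955

Derivation:
Read 1: bits[0:9] width=9 -> value=503 (bin 111110111); offset now 9 = byte 1 bit 1; 23 bits remain
Read 2: bits[9:15] width=6 -> value=37 (bin 100101); offset now 15 = byte 1 bit 7; 17 bits remain
Read 3: bits[15:25] width=10 -> value=955 (bin 1110111011); offset now 25 = byte 3 bit 1; 7 bits remain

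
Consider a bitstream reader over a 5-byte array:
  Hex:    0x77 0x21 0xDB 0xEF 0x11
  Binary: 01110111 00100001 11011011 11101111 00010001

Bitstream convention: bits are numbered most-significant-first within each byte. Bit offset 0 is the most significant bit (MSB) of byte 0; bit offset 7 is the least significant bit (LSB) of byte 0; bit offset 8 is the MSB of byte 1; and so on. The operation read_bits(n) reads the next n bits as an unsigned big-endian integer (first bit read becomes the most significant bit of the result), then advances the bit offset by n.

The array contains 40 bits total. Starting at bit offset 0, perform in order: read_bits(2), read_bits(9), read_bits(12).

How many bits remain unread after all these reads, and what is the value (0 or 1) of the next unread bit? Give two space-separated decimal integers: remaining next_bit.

Answer: 17 1

Derivation:
Read 1: bits[0:2] width=2 -> value=1 (bin 01); offset now 2 = byte 0 bit 2; 38 bits remain
Read 2: bits[2:11] width=9 -> value=441 (bin 110111001); offset now 11 = byte 1 bit 3; 29 bits remain
Read 3: bits[11:23] width=12 -> value=237 (bin 000011101101); offset now 23 = byte 2 bit 7; 17 bits remain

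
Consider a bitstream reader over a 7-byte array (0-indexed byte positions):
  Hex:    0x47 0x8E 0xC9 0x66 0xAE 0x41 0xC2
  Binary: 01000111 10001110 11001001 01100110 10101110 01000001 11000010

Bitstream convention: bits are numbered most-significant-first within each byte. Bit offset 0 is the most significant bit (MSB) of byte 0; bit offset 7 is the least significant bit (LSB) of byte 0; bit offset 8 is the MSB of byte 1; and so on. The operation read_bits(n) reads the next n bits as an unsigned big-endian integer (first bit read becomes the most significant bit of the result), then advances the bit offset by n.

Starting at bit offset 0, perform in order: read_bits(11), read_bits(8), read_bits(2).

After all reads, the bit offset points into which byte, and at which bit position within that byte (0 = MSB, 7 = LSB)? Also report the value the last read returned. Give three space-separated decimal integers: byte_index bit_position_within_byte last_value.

Read 1: bits[0:11] width=11 -> value=572 (bin 01000111100); offset now 11 = byte 1 bit 3; 45 bits remain
Read 2: bits[11:19] width=8 -> value=118 (bin 01110110); offset now 19 = byte 2 bit 3; 37 bits remain
Read 3: bits[19:21] width=2 -> value=1 (bin 01); offset now 21 = byte 2 bit 5; 35 bits remain

Answer: 2 5 1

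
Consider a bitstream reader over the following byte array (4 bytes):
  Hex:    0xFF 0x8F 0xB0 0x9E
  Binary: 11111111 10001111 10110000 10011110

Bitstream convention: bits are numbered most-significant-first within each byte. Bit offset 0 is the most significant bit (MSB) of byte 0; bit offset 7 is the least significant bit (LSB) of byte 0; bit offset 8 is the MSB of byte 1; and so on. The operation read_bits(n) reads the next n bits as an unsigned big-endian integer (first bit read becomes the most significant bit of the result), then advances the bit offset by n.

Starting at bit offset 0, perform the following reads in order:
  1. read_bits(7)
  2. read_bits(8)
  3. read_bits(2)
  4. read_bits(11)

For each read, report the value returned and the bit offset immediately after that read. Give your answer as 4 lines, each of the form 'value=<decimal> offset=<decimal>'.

Answer: value=127 offset=7
value=199 offset=15
value=3 offset=17
value=777 offset=28

Derivation:
Read 1: bits[0:7] width=7 -> value=127 (bin 1111111); offset now 7 = byte 0 bit 7; 25 bits remain
Read 2: bits[7:15] width=8 -> value=199 (bin 11000111); offset now 15 = byte 1 bit 7; 17 bits remain
Read 3: bits[15:17] width=2 -> value=3 (bin 11); offset now 17 = byte 2 bit 1; 15 bits remain
Read 4: bits[17:28] width=11 -> value=777 (bin 01100001001); offset now 28 = byte 3 bit 4; 4 bits remain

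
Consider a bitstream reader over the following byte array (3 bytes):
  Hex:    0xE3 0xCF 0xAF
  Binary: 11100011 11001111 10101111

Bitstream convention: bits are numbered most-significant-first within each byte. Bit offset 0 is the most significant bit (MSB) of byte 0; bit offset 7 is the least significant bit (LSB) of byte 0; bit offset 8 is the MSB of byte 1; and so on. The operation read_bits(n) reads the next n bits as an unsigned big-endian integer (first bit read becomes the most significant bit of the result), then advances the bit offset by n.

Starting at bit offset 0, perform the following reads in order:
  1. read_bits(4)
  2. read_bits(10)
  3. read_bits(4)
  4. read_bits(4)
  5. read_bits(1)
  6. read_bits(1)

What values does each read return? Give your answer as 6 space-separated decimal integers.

Read 1: bits[0:4] width=4 -> value=14 (bin 1110); offset now 4 = byte 0 bit 4; 20 bits remain
Read 2: bits[4:14] width=10 -> value=243 (bin 0011110011); offset now 14 = byte 1 bit 6; 10 bits remain
Read 3: bits[14:18] width=4 -> value=14 (bin 1110); offset now 18 = byte 2 bit 2; 6 bits remain
Read 4: bits[18:22] width=4 -> value=11 (bin 1011); offset now 22 = byte 2 bit 6; 2 bits remain
Read 5: bits[22:23] width=1 -> value=1 (bin 1); offset now 23 = byte 2 bit 7; 1 bits remain
Read 6: bits[23:24] width=1 -> value=1 (bin 1); offset now 24 = byte 3 bit 0; 0 bits remain

Answer: 14 243 14 11 1 1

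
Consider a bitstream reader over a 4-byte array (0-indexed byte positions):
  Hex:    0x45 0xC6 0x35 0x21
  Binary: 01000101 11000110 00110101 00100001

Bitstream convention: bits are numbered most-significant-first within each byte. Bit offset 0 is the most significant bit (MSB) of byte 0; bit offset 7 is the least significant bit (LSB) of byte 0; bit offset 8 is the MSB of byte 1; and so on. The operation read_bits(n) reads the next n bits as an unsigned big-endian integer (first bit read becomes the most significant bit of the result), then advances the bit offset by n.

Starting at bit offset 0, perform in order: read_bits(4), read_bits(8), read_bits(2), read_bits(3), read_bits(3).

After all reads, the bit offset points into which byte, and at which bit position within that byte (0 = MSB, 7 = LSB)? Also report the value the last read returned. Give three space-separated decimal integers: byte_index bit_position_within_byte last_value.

Read 1: bits[0:4] width=4 -> value=4 (bin 0100); offset now 4 = byte 0 bit 4; 28 bits remain
Read 2: bits[4:12] width=8 -> value=92 (bin 01011100); offset now 12 = byte 1 bit 4; 20 bits remain
Read 3: bits[12:14] width=2 -> value=1 (bin 01); offset now 14 = byte 1 bit 6; 18 bits remain
Read 4: bits[14:17] width=3 -> value=4 (bin 100); offset now 17 = byte 2 bit 1; 15 bits remain
Read 5: bits[17:20] width=3 -> value=3 (bin 011); offset now 20 = byte 2 bit 4; 12 bits remain

Answer: 2 4 3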